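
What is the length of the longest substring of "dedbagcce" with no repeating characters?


Input: "dedbagcce"
Sliding window (track last position of each char):
  Position 0 ('d'): window [0,0] length 1 -- new best
  Position 1 ('e'): window [0,1] length 2 -- new best
  Position 2 ('d'): repeat (last at 0), move window start to 1
  Position 2 ('d'): window [1,2] length 2
  Position 3 ('b'): window [1,3] length 3 -- new best
  Position 4 ('a'): window [1,4] length 4 -- new best
  Position 5 ('g'): window [1,5] length 5 -- new best
  Position 6 ('c'): window [1,6] length 6 -- new best
  Position 7 ('c'): repeat (last at 6), move window start to 7
  Position 7 ('c'): window [7,7] length 1
  Position 8 ('e'): window [7,8] length 2
Longest substring with no repeats: "edbagc" with length 6

6


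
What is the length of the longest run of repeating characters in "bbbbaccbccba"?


Input: "bbbbaccbccba"
Scanning for longest run:
  Position 1 ('b'): continues run of 'b', length=2
  Position 2 ('b'): continues run of 'b', length=3
  Position 3 ('b'): continues run of 'b', length=4
  Position 4 ('a'): new char, reset run to 1
  Position 5 ('c'): new char, reset run to 1
  Position 6 ('c'): continues run of 'c', length=2
  Position 7 ('b'): new char, reset run to 1
  Position 8 ('c'): new char, reset run to 1
  Position 9 ('c'): continues run of 'c', length=2
  Position 10 ('b'): new char, reset run to 1
  Position 11 ('a'): new char, reset run to 1
Longest run: 'b' with length 4

4


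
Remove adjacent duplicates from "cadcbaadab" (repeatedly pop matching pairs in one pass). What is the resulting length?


Input: cadcbaadab
Stack-based adjacent duplicate removal:
  Read 'c': push. Stack: c
  Read 'a': push. Stack: ca
  Read 'd': push. Stack: cad
  Read 'c': push. Stack: cadc
  Read 'b': push. Stack: cadcb
  Read 'a': push. Stack: cadcba
  Read 'a': matches stack top 'a' => pop. Stack: cadcb
  Read 'd': push. Stack: cadcbd
  Read 'a': push. Stack: cadcbda
  Read 'b': push. Stack: cadcbdab
Final stack: "cadcbdab" (length 8)

8


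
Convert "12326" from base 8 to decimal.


Input: "12326" in base 8
Positional expansion:
  Digit '1' (value 1) x 8^4 = 4096
  Digit '2' (value 2) x 8^3 = 1024
  Digit '3' (value 3) x 8^2 = 192
  Digit '2' (value 2) x 8^1 = 16
  Digit '6' (value 6) x 8^0 = 6
Sum = 5334

5334


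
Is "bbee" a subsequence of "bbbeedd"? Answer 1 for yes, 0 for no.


Check if "bbee" is a subsequence of "bbbeedd"
Greedy scan:
  Position 0 ('b'): matches sub[0] = 'b'
  Position 1 ('b'): matches sub[1] = 'b'
  Position 2 ('b'): no match needed
  Position 3 ('e'): matches sub[2] = 'e'
  Position 4 ('e'): matches sub[3] = 'e'
  Position 5 ('d'): no match needed
  Position 6 ('d'): no match needed
All 4 characters matched => is a subsequence

1


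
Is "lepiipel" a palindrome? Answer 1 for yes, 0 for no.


Input: lepiipel
Reversed: lepiipel
  Compare pos 0 ('l') with pos 7 ('l'): match
  Compare pos 1 ('e') with pos 6 ('e'): match
  Compare pos 2 ('p') with pos 5 ('p'): match
  Compare pos 3 ('i') with pos 4 ('i'): match
Result: palindrome

1


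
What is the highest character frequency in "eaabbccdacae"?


Input: eaabbccdacae
Character counts:
  'a': 4
  'b': 2
  'c': 3
  'd': 1
  'e': 2
Maximum frequency: 4

4


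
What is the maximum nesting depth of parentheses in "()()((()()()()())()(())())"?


Input: "()()((()()()()())()(())())"
Tracking depth:
  Position 0 '(': depth becomes 1
  Position 1 ')': depth becomes 0
  Position 2 '(': depth becomes 1
  Position 3 ')': depth becomes 0
  Position 4 '(': depth becomes 1
  Position 5 '(': depth becomes 2
  Position 6 '(': depth becomes 3
  Position 7 ')': depth becomes 2
  Position 8 '(': depth becomes 3
  Position 9 ')': depth becomes 2
  Position 10 '(': depth becomes 3
  Position 11 ')': depth becomes 2
  Position 12 '(': depth becomes 3
  Position 13 ')': depth becomes 2
  Position 14 '(': depth becomes 3
  Position 15 ')': depth becomes 2
  Position 16 ')': depth becomes 1
  Position 17 '(': depth becomes 2
  Position 18 ')': depth becomes 1
  Position 19 '(': depth becomes 2
  Position 20 '(': depth becomes 3
  Position 21 ')': depth becomes 2
  Position 22 ')': depth becomes 1
  Position 23 '(': depth becomes 2
  Position 24 ')': depth becomes 1
  Position 25 ')': depth becomes 0
Maximum depth reached: 3

3


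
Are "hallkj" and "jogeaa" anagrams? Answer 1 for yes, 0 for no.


Strings: "hallkj", "jogeaa"
Sorted first:  ahjkll
Sorted second: aaegjo
Differ at position 1: 'h' vs 'a' => not anagrams

0


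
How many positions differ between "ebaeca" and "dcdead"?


Comparing "ebaeca" and "dcdead" position by position:
  Position 0: 'e' vs 'd' => DIFFER
  Position 1: 'b' vs 'c' => DIFFER
  Position 2: 'a' vs 'd' => DIFFER
  Position 3: 'e' vs 'e' => same
  Position 4: 'c' vs 'a' => DIFFER
  Position 5: 'a' vs 'd' => DIFFER
Positions that differ: 5

5


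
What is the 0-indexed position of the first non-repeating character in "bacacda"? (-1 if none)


Input: bacacda
Character frequencies:
  'a': 3
  'b': 1
  'c': 2
  'd': 1
Scanning left to right for freq == 1:
  Position 0 ('b'): unique! => answer = 0

0


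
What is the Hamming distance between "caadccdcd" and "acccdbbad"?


Comparing "caadccdcd" and "acccdbbad" position by position:
  Position 0: 'c' vs 'a' => differ
  Position 1: 'a' vs 'c' => differ
  Position 2: 'a' vs 'c' => differ
  Position 3: 'd' vs 'c' => differ
  Position 4: 'c' vs 'd' => differ
  Position 5: 'c' vs 'b' => differ
  Position 6: 'd' vs 'b' => differ
  Position 7: 'c' vs 'a' => differ
  Position 8: 'd' vs 'd' => same
Total differences (Hamming distance): 8

8


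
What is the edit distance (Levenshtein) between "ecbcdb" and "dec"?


Computing edit distance: "ecbcdb" -> "dec"
DP table:
           d    e    c
      0    1    2    3
  e   1    1    1    2
  c   2    2    2    1
  b   3    3    3    2
  c   4    4    4    3
  d   5    4    5    4
  b   6    5    5    5
Edit distance = dp[6][3] = 5

5


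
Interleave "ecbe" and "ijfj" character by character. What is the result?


Interleaving "ecbe" and "ijfj":
  Position 0: 'e' from first, 'i' from second => "ei"
  Position 1: 'c' from first, 'j' from second => "cj"
  Position 2: 'b' from first, 'f' from second => "bf"
  Position 3: 'e' from first, 'j' from second => "ej"
Result: eicjbfej

eicjbfej


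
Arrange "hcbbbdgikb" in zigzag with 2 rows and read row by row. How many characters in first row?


Zigzag "hcbbbdgikb" into 2 rows:
Placing characters:
  'h' => row 0
  'c' => row 1
  'b' => row 0
  'b' => row 1
  'b' => row 0
  'd' => row 1
  'g' => row 0
  'i' => row 1
  'k' => row 0
  'b' => row 1
Rows:
  Row 0: "hbbgk"
  Row 1: "cbdib"
First row length: 5

5


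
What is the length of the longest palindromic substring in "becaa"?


Input: "becaa"
Checking substrings for palindromes:
  [3:5] "aa" (len 2) => palindrome
Longest palindromic substring: "aa" with length 2

2


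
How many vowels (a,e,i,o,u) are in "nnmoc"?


Input: nnmoc
Checking each character:
  'n' at position 0: consonant
  'n' at position 1: consonant
  'm' at position 2: consonant
  'o' at position 3: vowel (running total: 1)
  'c' at position 4: consonant
Total vowels: 1

1


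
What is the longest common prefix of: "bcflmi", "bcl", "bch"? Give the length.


Words: bcflmi, bcl, bch
  Position 0: all 'b' => match
  Position 1: all 'c' => match
  Position 2: ('f', 'l', 'h') => mismatch, stop
LCP = "bc" (length 2)

2


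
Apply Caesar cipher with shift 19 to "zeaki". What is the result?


Caesar cipher: shift "zeaki" by 19
  'z' (pos 25) + 19 = pos 18 = 's'
  'e' (pos 4) + 19 = pos 23 = 'x'
  'a' (pos 0) + 19 = pos 19 = 't'
  'k' (pos 10) + 19 = pos 3 = 'd'
  'i' (pos 8) + 19 = pos 1 = 'b'
Result: sxtdb

sxtdb


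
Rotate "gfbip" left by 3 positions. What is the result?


Input: "gfbip", rotate left by 3
First 3 characters: "gfb"
Remaining characters: "ip"
Concatenate remaining + first: "ip" + "gfb" = "ipgfb"

ipgfb


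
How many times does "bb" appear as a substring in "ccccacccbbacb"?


Searching for "bb" in "ccccacccbbacb"
Scanning each position:
  Position 0: "cc" => no
  Position 1: "cc" => no
  Position 2: "cc" => no
  Position 3: "ca" => no
  Position 4: "ac" => no
  Position 5: "cc" => no
  Position 6: "cc" => no
  Position 7: "cb" => no
  Position 8: "bb" => MATCH
  Position 9: "ba" => no
  Position 10: "ac" => no
  Position 11: "cb" => no
Total occurrences: 1

1


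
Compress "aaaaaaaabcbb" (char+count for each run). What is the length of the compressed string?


Input: aaaaaaaabcbb
Runs:
  'a' x 8 => "a8"
  'b' x 1 => "b1"
  'c' x 1 => "c1"
  'b' x 2 => "b2"
Compressed: "a8b1c1b2"
Compressed length: 8

8


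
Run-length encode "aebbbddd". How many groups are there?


Input: aebbbddd
Scanning for consecutive runs:
  Group 1: 'a' x 1 (positions 0-0)
  Group 2: 'e' x 1 (positions 1-1)
  Group 3: 'b' x 3 (positions 2-4)
  Group 4: 'd' x 3 (positions 5-7)
Total groups: 4

4


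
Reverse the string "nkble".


Input: nkble
Reading characters right to left:
  Position 4: 'e'
  Position 3: 'l'
  Position 2: 'b'
  Position 1: 'k'
  Position 0: 'n'
Reversed: elbkn

elbkn


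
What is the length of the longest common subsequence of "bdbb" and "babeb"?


LCS of "bdbb" and "babeb"
DP table:
           b    a    b    e    b
      0    0    0    0    0    0
  b   0    1    1    1    1    1
  d   0    1    1    1    1    1
  b   0    1    1    2    2    2
  b   0    1    1    2    2    3
LCS length = dp[4][5] = 3

3


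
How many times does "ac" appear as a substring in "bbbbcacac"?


Searching for "ac" in "bbbbcacac"
Scanning each position:
  Position 0: "bb" => no
  Position 1: "bb" => no
  Position 2: "bb" => no
  Position 3: "bc" => no
  Position 4: "ca" => no
  Position 5: "ac" => MATCH
  Position 6: "ca" => no
  Position 7: "ac" => MATCH
Total occurrences: 2

2


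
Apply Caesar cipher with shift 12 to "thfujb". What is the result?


Caesar cipher: shift "thfujb" by 12
  't' (pos 19) + 12 = pos 5 = 'f'
  'h' (pos 7) + 12 = pos 19 = 't'
  'f' (pos 5) + 12 = pos 17 = 'r'
  'u' (pos 20) + 12 = pos 6 = 'g'
  'j' (pos 9) + 12 = pos 21 = 'v'
  'b' (pos 1) + 12 = pos 13 = 'n'
Result: ftrgvn

ftrgvn


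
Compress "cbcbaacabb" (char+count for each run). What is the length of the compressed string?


Input: cbcbaacabb
Runs:
  'c' x 1 => "c1"
  'b' x 1 => "b1"
  'c' x 1 => "c1"
  'b' x 1 => "b1"
  'a' x 2 => "a2"
  'c' x 1 => "c1"
  'a' x 1 => "a1"
  'b' x 2 => "b2"
Compressed: "c1b1c1b1a2c1a1b2"
Compressed length: 16

16


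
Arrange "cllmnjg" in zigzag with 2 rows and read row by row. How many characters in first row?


Zigzag "cllmnjg" into 2 rows:
Placing characters:
  'c' => row 0
  'l' => row 1
  'l' => row 0
  'm' => row 1
  'n' => row 0
  'j' => row 1
  'g' => row 0
Rows:
  Row 0: "clng"
  Row 1: "lmj"
First row length: 4

4


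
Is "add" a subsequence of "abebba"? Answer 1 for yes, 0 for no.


Check if "add" is a subsequence of "abebba"
Greedy scan:
  Position 0 ('a'): matches sub[0] = 'a'
  Position 1 ('b'): no match needed
  Position 2 ('e'): no match needed
  Position 3 ('b'): no match needed
  Position 4 ('b'): no match needed
  Position 5 ('a'): no match needed
Only matched 1/3 characters => not a subsequence

0


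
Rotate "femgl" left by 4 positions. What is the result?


Input: "femgl", rotate left by 4
First 4 characters: "femg"
Remaining characters: "l"
Concatenate remaining + first: "l" + "femg" = "lfemg"

lfemg


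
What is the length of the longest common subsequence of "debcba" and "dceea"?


LCS of "debcba" and "dceea"
DP table:
           d    c    e    e    a
      0    0    0    0    0    0
  d   0    1    1    1    1    1
  e   0    1    1    2    2    2
  b   0    1    1    2    2    2
  c   0    1    2    2    2    2
  b   0    1    2    2    2    2
  a   0    1    2    2    2    3
LCS length = dp[6][5] = 3

3


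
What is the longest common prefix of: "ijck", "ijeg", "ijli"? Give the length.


Words: ijck, ijeg, ijli
  Position 0: all 'i' => match
  Position 1: all 'j' => match
  Position 2: ('c', 'e', 'l') => mismatch, stop
LCP = "ij" (length 2)

2


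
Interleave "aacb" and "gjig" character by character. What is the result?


Interleaving "aacb" and "gjig":
  Position 0: 'a' from first, 'g' from second => "ag"
  Position 1: 'a' from first, 'j' from second => "aj"
  Position 2: 'c' from first, 'i' from second => "ci"
  Position 3: 'b' from first, 'g' from second => "bg"
Result: agajcibg

agajcibg


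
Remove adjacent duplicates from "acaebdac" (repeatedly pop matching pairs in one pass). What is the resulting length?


Input: acaebdac
Stack-based adjacent duplicate removal:
  Read 'a': push. Stack: a
  Read 'c': push. Stack: ac
  Read 'a': push. Stack: aca
  Read 'e': push. Stack: acae
  Read 'b': push. Stack: acaeb
  Read 'd': push. Stack: acaebd
  Read 'a': push. Stack: acaebda
  Read 'c': push. Stack: acaebdac
Final stack: "acaebdac" (length 8)

8


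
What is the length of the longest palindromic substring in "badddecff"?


Input: "badddecff"
Checking substrings for palindromes:
  [2:5] "ddd" (len 3) => palindrome
  [2:4] "dd" (len 2) => palindrome
  [3:5] "dd" (len 2) => palindrome
  [7:9] "ff" (len 2) => palindrome
Longest palindromic substring: "ddd" with length 3

3


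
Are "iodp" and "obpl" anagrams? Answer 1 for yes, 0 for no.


Strings: "iodp", "obpl"
Sorted first:  diop
Sorted second: blop
Differ at position 0: 'd' vs 'b' => not anagrams

0


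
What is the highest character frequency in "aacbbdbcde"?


Input: aacbbdbcde
Character counts:
  'a': 2
  'b': 3
  'c': 2
  'd': 2
  'e': 1
Maximum frequency: 3

3


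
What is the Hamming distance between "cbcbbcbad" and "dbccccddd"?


Comparing "cbcbbcbad" and "dbccccddd" position by position:
  Position 0: 'c' vs 'd' => differ
  Position 1: 'b' vs 'b' => same
  Position 2: 'c' vs 'c' => same
  Position 3: 'b' vs 'c' => differ
  Position 4: 'b' vs 'c' => differ
  Position 5: 'c' vs 'c' => same
  Position 6: 'b' vs 'd' => differ
  Position 7: 'a' vs 'd' => differ
  Position 8: 'd' vs 'd' => same
Total differences (Hamming distance): 5

5


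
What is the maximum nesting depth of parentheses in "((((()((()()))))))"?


Input: "((((()((()()))))))"
Tracking depth:
  Position 0 '(': depth becomes 1
  Position 1 '(': depth becomes 2
  Position 2 '(': depth becomes 3
  Position 3 '(': depth becomes 4
  Position 4 '(': depth becomes 5
  Position 5 ')': depth becomes 4
  Position 6 '(': depth becomes 5
  Position 7 '(': depth becomes 6
  Position 8 '(': depth becomes 7
  Position 9 ')': depth becomes 6
  Position 10 '(': depth becomes 7
  Position 11 ')': depth becomes 6
  Position 12 ')': depth becomes 5
  Position 13 ')': depth becomes 4
  Position 14 ')': depth becomes 3
  Position 15 ')': depth becomes 2
  Position 16 ')': depth becomes 1
  Position 17 ')': depth becomes 0
Maximum depth reached: 7

7


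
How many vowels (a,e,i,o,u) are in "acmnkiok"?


Input: acmnkiok
Checking each character:
  'a' at position 0: vowel (running total: 1)
  'c' at position 1: consonant
  'm' at position 2: consonant
  'n' at position 3: consonant
  'k' at position 4: consonant
  'i' at position 5: vowel (running total: 2)
  'o' at position 6: vowel (running total: 3)
  'k' at position 7: consonant
Total vowels: 3

3


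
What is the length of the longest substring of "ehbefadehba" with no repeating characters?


Input: "ehbefadehba"
Sliding window (track last position of each char):
  Position 0 ('e'): window [0,0] length 1 -- new best
  Position 1 ('h'): window [0,1] length 2 -- new best
  Position 2 ('b'): window [0,2] length 3 -- new best
  Position 3 ('e'): repeat (last at 0), move window start to 1
  Position 3 ('e'): window [1,3] length 3
  Position 4 ('f'): window [1,4] length 4 -- new best
  Position 5 ('a'): window [1,5] length 5 -- new best
  Position 6 ('d'): window [1,6] length 6 -- new best
  Position 7 ('e'): repeat (last at 3), move window start to 4
  Position 7 ('e'): window [4,7] length 4
  Position 8 ('h'): window [4,8] length 5
  Position 9 ('b'): window [4,9] length 6
  Position 10 ('a'): repeat (last at 5), move window start to 6
  Position 10 ('a'): window [6,10] length 5
Longest substring with no repeats: "hbefad" with length 6

6


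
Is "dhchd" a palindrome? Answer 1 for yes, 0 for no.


Input: dhchd
Reversed: dhchd
  Compare pos 0 ('d') with pos 4 ('d'): match
  Compare pos 1 ('h') with pos 3 ('h'): match
Result: palindrome

1


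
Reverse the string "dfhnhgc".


Input: dfhnhgc
Reading characters right to left:
  Position 6: 'c'
  Position 5: 'g'
  Position 4: 'h'
  Position 3: 'n'
  Position 2: 'h'
  Position 1: 'f'
  Position 0: 'd'
Reversed: cghnhfd

cghnhfd


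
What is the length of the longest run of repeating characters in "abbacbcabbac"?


Input: "abbacbcabbac"
Scanning for longest run:
  Position 1 ('b'): new char, reset run to 1
  Position 2 ('b'): continues run of 'b', length=2
  Position 3 ('a'): new char, reset run to 1
  Position 4 ('c'): new char, reset run to 1
  Position 5 ('b'): new char, reset run to 1
  Position 6 ('c'): new char, reset run to 1
  Position 7 ('a'): new char, reset run to 1
  Position 8 ('b'): new char, reset run to 1
  Position 9 ('b'): continues run of 'b', length=2
  Position 10 ('a'): new char, reset run to 1
  Position 11 ('c'): new char, reset run to 1
Longest run: 'b' with length 2

2


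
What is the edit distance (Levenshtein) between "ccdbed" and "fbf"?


Computing edit distance: "ccdbed" -> "fbf"
DP table:
           f    b    f
      0    1    2    3
  c   1    1    2    3
  c   2    2    2    3
  d   3    3    3    3
  b   4    4    3    4
  e   5    5    4    4
  d   6    6    5    5
Edit distance = dp[6][3] = 5

5


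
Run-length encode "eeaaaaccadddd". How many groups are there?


Input: eeaaaaccadddd
Scanning for consecutive runs:
  Group 1: 'e' x 2 (positions 0-1)
  Group 2: 'a' x 4 (positions 2-5)
  Group 3: 'c' x 2 (positions 6-7)
  Group 4: 'a' x 1 (positions 8-8)
  Group 5: 'd' x 4 (positions 9-12)
Total groups: 5

5


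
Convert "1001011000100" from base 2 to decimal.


Input: "1001011000100" in base 2
Positional expansion:
  Digit '1' (value 1) x 2^12 = 4096
  Digit '0' (value 0) x 2^11 = 0
  Digit '0' (value 0) x 2^10 = 0
  Digit '1' (value 1) x 2^9 = 512
  Digit '0' (value 0) x 2^8 = 0
  Digit '1' (value 1) x 2^7 = 128
  Digit '1' (value 1) x 2^6 = 64
  Digit '0' (value 0) x 2^5 = 0
  Digit '0' (value 0) x 2^4 = 0
  Digit '0' (value 0) x 2^3 = 0
  Digit '1' (value 1) x 2^2 = 4
  Digit '0' (value 0) x 2^1 = 0
  Digit '0' (value 0) x 2^0 = 0
Sum = 4804

4804


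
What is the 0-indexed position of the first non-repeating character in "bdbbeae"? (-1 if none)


Input: bdbbeae
Character frequencies:
  'a': 1
  'b': 3
  'd': 1
  'e': 2
Scanning left to right for freq == 1:
  Position 0 ('b'): freq=3, skip
  Position 1 ('d'): unique! => answer = 1

1


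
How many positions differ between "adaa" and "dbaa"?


Comparing "adaa" and "dbaa" position by position:
  Position 0: 'a' vs 'd' => DIFFER
  Position 1: 'd' vs 'b' => DIFFER
  Position 2: 'a' vs 'a' => same
  Position 3: 'a' vs 'a' => same
Positions that differ: 2

2


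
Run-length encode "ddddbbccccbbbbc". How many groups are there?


Input: ddddbbccccbbbbc
Scanning for consecutive runs:
  Group 1: 'd' x 4 (positions 0-3)
  Group 2: 'b' x 2 (positions 4-5)
  Group 3: 'c' x 4 (positions 6-9)
  Group 4: 'b' x 4 (positions 10-13)
  Group 5: 'c' x 1 (positions 14-14)
Total groups: 5

5


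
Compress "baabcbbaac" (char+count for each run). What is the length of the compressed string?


Input: baabcbbaac
Runs:
  'b' x 1 => "b1"
  'a' x 2 => "a2"
  'b' x 1 => "b1"
  'c' x 1 => "c1"
  'b' x 2 => "b2"
  'a' x 2 => "a2"
  'c' x 1 => "c1"
Compressed: "b1a2b1c1b2a2c1"
Compressed length: 14

14


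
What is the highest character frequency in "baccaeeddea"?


Input: baccaeeddea
Character counts:
  'a': 3
  'b': 1
  'c': 2
  'd': 2
  'e': 3
Maximum frequency: 3

3


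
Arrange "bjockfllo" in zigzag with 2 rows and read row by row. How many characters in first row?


Zigzag "bjockfllo" into 2 rows:
Placing characters:
  'b' => row 0
  'j' => row 1
  'o' => row 0
  'c' => row 1
  'k' => row 0
  'f' => row 1
  'l' => row 0
  'l' => row 1
  'o' => row 0
Rows:
  Row 0: "boklo"
  Row 1: "jcfl"
First row length: 5

5


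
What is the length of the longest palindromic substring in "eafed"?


Input: "eafed"
Checking substrings for palindromes:
  No multi-char palindromic substrings found
Longest palindromic substring: "e" with length 1

1


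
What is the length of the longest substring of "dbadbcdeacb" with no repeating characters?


Input: "dbadbcdeacb"
Sliding window (track last position of each char):
  Position 0 ('d'): window [0,0] length 1 -- new best
  Position 1 ('b'): window [0,1] length 2 -- new best
  Position 2 ('a'): window [0,2] length 3 -- new best
  Position 3 ('d'): repeat (last at 0), move window start to 1
  Position 3 ('d'): window [1,3] length 3
  Position 4 ('b'): repeat (last at 1), move window start to 2
  Position 4 ('b'): window [2,4] length 3
  Position 5 ('c'): window [2,5] length 4 -- new best
  Position 6 ('d'): repeat (last at 3), move window start to 4
  Position 6 ('d'): window [4,6] length 3
  Position 7 ('e'): window [4,7] length 4
  Position 8 ('a'): window [4,8] length 5 -- new best
  Position 9 ('c'): repeat (last at 5), move window start to 6
  Position 9 ('c'): window [6,9] length 4
  Position 10 ('b'): window [6,10] length 5
Longest substring with no repeats: "bcdea" with length 5

5


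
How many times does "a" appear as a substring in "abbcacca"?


Searching for "a" in "abbcacca"
Scanning each position:
  Position 0: "a" => MATCH
  Position 1: "b" => no
  Position 2: "b" => no
  Position 3: "c" => no
  Position 4: "a" => MATCH
  Position 5: "c" => no
  Position 6: "c" => no
  Position 7: "a" => MATCH
Total occurrences: 3

3


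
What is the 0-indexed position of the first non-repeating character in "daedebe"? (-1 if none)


Input: daedebe
Character frequencies:
  'a': 1
  'b': 1
  'd': 2
  'e': 3
Scanning left to right for freq == 1:
  Position 0 ('d'): freq=2, skip
  Position 1 ('a'): unique! => answer = 1

1


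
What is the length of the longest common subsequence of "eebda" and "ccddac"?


LCS of "eebda" and "ccddac"
DP table:
           c    c    d    d    a    c
      0    0    0    0    0    0    0
  e   0    0    0    0    0    0    0
  e   0    0    0    0    0    0    0
  b   0    0    0    0    0    0    0
  d   0    0    0    1    1    1    1
  a   0    0    0    1    1    2    2
LCS length = dp[5][6] = 2

2


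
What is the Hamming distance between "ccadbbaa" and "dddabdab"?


Comparing "ccadbbaa" and "dddabdab" position by position:
  Position 0: 'c' vs 'd' => differ
  Position 1: 'c' vs 'd' => differ
  Position 2: 'a' vs 'd' => differ
  Position 3: 'd' vs 'a' => differ
  Position 4: 'b' vs 'b' => same
  Position 5: 'b' vs 'd' => differ
  Position 6: 'a' vs 'a' => same
  Position 7: 'a' vs 'b' => differ
Total differences (Hamming distance): 6

6


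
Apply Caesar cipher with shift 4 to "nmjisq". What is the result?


Caesar cipher: shift "nmjisq" by 4
  'n' (pos 13) + 4 = pos 17 = 'r'
  'm' (pos 12) + 4 = pos 16 = 'q'
  'j' (pos 9) + 4 = pos 13 = 'n'
  'i' (pos 8) + 4 = pos 12 = 'm'
  's' (pos 18) + 4 = pos 22 = 'w'
  'q' (pos 16) + 4 = pos 20 = 'u'
Result: rqnmwu

rqnmwu


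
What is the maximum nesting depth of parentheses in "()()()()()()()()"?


Input: "()()()()()()()()"
Tracking depth:
  Position 0 '(': depth becomes 1
  Position 1 ')': depth becomes 0
  Position 2 '(': depth becomes 1
  Position 3 ')': depth becomes 0
  Position 4 '(': depth becomes 1
  Position 5 ')': depth becomes 0
  Position 6 '(': depth becomes 1
  Position 7 ')': depth becomes 0
  Position 8 '(': depth becomes 1
  Position 9 ')': depth becomes 0
  Position 10 '(': depth becomes 1
  Position 11 ')': depth becomes 0
  Position 12 '(': depth becomes 1
  Position 13 ')': depth becomes 0
  Position 14 '(': depth becomes 1
  Position 15 ')': depth becomes 0
Maximum depth reached: 1

1


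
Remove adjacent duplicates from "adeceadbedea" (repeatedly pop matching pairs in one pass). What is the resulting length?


Input: adeceadbedea
Stack-based adjacent duplicate removal:
  Read 'a': push. Stack: a
  Read 'd': push. Stack: ad
  Read 'e': push. Stack: ade
  Read 'c': push. Stack: adec
  Read 'e': push. Stack: adece
  Read 'a': push. Stack: adecea
  Read 'd': push. Stack: adecead
  Read 'b': push. Stack: adeceadb
  Read 'e': push. Stack: adeceadbe
  Read 'd': push. Stack: adeceadbed
  Read 'e': push. Stack: adeceadbede
  Read 'a': push. Stack: adeceadbedea
Final stack: "adeceadbedea" (length 12)

12


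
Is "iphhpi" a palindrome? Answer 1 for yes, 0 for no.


Input: iphhpi
Reversed: iphhpi
  Compare pos 0 ('i') with pos 5 ('i'): match
  Compare pos 1 ('p') with pos 4 ('p'): match
  Compare pos 2 ('h') with pos 3 ('h'): match
Result: palindrome

1


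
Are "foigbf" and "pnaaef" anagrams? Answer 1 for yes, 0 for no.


Strings: "foigbf", "pnaaef"
Sorted first:  bffgio
Sorted second: aaefnp
Differ at position 0: 'b' vs 'a' => not anagrams

0


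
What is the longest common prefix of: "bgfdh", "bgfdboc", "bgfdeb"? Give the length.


Words: bgfdh, bgfdboc, bgfdeb
  Position 0: all 'b' => match
  Position 1: all 'g' => match
  Position 2: all 'f' => match
  Position 3: all 'd' => match
  Position 4: ('h', 'b', 'e') => mismatch, stop
LCP = "bgfd" (length 4)

4


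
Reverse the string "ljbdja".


Input: ljbdja
Reading characters right to left:
  Position 5: 'a'
  Position 4: 'j'
  Position 3: 'd'
  Position 2: 'b'
  Position 1: 'j'
  Position 0: 'l'
Reversed: ajdbjl

ajdbjl


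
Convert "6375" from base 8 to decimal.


Input: "6375" in base 8
Positional expansion:
  Digit '6' (value 6) x 8^3 = 3072
  Digit '3' (value 3) x 8^2 = 192
  Digit '7' (value 7) x 8^1 = 56
  Digit '5' (value 5) x 8^0 = 5
Sum = 3325

3325


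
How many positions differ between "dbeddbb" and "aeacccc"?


Comparing "dbeddbb" and "aeacccc" position by position:
  Position 0: 'd' vs 'a' => DIFFER
  Position 1: 'b' vs 'e' => DIFFER
  Position 2: 'e' vs 'a' => DIFFER
  Position 3: 'd' vs 'c' => DIFFER
  Position 4: 'd' vs 'c' => DIFFER
  Position 5: 'b' vs 'c' => DIFFER
  Position 6: 'b' vs 'c' => DIFFER
Positions that differ: 7

7


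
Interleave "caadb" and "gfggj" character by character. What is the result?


Interleaving "caadb" and "gfggj":
  Position 0: 'c' from first, 'g' from second => "cg"
  Position 1: 'a' from first, 'f' from second => "af"
  Position 2: 'a' from first, 'g' from second => "ag"
  Position 3: 'd' from first, 'g' from second => "dg"
  Position 4: 'b' from first, 'j' from second => "bj"
Result: cgafagdgbj

cgafagdgbj


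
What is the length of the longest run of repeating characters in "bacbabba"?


Input: "bacbabba"
Scanning for longest run:
  Position 1 ('a'): new char, reset run to 1
  Position 2 ('c'): new char, reset run to 1
  Position 3 ('b'): new char, reset run to 1
  Position 4 ('a'): new char, reset run to 1
  Position 5 ('b'): new char, reset run to 1
  Position 6 ('b'): continues run of 'b', length=2
  Position 7 ('a'): new char, reset run to 1
Longest run: 'b' with length 2

2


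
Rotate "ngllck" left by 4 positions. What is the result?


Input: "ngllck", rotate left by 4
First 4 characters: "ngll"
Remaining characters: "ck"
Concatenate remaining + first: "ck" + "ngll" = "ckngll"

ckngll


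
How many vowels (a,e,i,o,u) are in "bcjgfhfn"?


Input: bcjgfhfn
Checking each character:
  'b' at position 0: consonant
  'c' at position 1: consonant
  'j' at position 2: consonant
  'g' at position 3: consonant
  'f' at position 4: consonant
  'h' at position 5: consonant
  'f' at position 6: consonant
  'n' at position 7: consonant
Total vowels: 0

0


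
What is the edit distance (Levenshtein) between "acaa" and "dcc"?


Computing edit distance: "acaa" -> "dcc"
DP table:
           d    c    c
      0    1    2    3
  a   1    1    2    3
  c   2    2    1    2
  a   3    3    2    2
  a   4    4    3    3
Edit distance = dp[4][3] = 3

3


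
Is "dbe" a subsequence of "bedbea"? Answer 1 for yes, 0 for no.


Check if "dbe" is a subsequence of "bedbea"
Greedy scan:
  Position 0 ('b'): no match needed
  Position 1 ('e'): no match needed
  Position 2 ('d'): matches sub[0] = 'd'
  Position 3 ('b'): matches sub[1] = 'b'
  Position 4 ('e'): matches sub[2] = 'e'
  Position 5 ('a'): no match needed
All 3 characters matched => is a subsequence

1


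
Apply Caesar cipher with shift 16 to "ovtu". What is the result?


Caesar cipher: shift "ovtu" by 16
  'o' (pos 14) + 16 = pos 4 = 'e'
  'v' (pos 21) + 16 = pos 11 = 'l'
  't' (pos 19) + 16 = pos 9 = 'j'
  'u' (pos 20) + 16 = pos 10 = 'k'
Result: eljk

eljk


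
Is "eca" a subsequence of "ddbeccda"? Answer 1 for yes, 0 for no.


Check if "eca" is a subsequence of "ddbeccda"
Greedy scan:
  Position 0 ('d'): no match needed
  Position 1 ('d'): no match needed
  Position 2 ('b'): no match needed
  Position 3 ('e'): matches sub[0] = 'e'
  Position 4 ('c'): matches sub[1] = 'c'
  Position 5 ('c'): no match needed
  Position 6 ('d'): no match needed
  Position 7 ('a'): matches sub[2] = 'a'
All 3 characters matched => is a subsequence

1


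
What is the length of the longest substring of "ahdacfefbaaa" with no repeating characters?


Input: "ahdacfefbaaa"
Sliding window (track last position of each char):
  Position 0 ('a'): window [0,0] length 1 -- new best
  Position 1 ('h'): window [0,1] length 2 -- new best
  Position 2 ('d'): window [0,2] length 3 -- new best
  Position 3 ('a'): repeat (last at 0), move window start to 1
  Position 3 ('a'): window [1,3] length 3
  Position 4 ('c'): window [1,4] length 4 -- new best
  Position 5 ('f'): window [1,5] length 5 -- new best
  Position 6 ('e'): window [1,6] length 6 -- new best
  Position 7 ('f'): repeat (last at 5), move window start to 6
  Position 7 ('f'): window [6,7] length 2
  Position 8 ('b'): window [6,8] length 3
  Position 9 ('a'): window [6,9] length 4
  Position 10 ('a'): repeat (last at 9), move window start to 10
  Position 10 ('a'): window [10,10] length 1
  Position 11 ('a'): repeat (last at 10), move window start to 11
  Position 11 ('a'): window [11,11] length 1
Longest substring with no repeats: "hdacfe" with length 6

6


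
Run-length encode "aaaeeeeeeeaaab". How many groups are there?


Input: aaaeeeeeeeaaab
Scanning for consecutive runs:
  Group 1: 'a' x 3 (positions 0-2)
  Group 2: 'e' x 7 (positions 3-9)
  Group 3: 'a' x 3 (positions 10-12)
  Group 4: 'b' x 1 (positions 13-13)
Total groups: 4

4


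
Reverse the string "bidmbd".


Input: bidmbd
Reading characters right to left:
  Position 5: 'd'
  Position 4: 'b'
  Position 3: 'm'
  Position 2: 'd'
  Position 1: 'i'
  Position 0: 'b'
Reversed: dbmdib

dbmdib


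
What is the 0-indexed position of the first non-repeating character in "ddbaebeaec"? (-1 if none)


Input: ddbaebeaec
Character frequencies:
  'a': 2
  'b': 2
  'c': 1
  'd': 2
  'e': 3
Scanning left to right for freq == 1:
  Position 0 ('d'): freq=2, skip
  Position 1 ('d'): freq=2, skip
  Position 2 ('b'): freq=2, skip
  Position 3 ('a'): freq=2, skip
  Position 4 ('e'): freq=3, skip
  Position 5 ('b'): freq=2, skip
  Position 6 ('e'): freq=3, skip
  Position 7 ('a'): freq=2, skip
  Position 8 ('e'): freq=3, skip
  Position 9 ('c'): unique! => answer = 9

9


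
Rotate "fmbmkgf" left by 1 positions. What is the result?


Input: "fmbmkgf", rotate left by 1
First 1 characters: "f"
Remaining characters: "mbmkgf"
Concatenate remaining + first: "mbmkgf" + "f" = "mbmkgff"

mbmkgff


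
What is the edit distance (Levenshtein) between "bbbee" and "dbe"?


Computing edit distance: "bbbee" -> "dbe"
DP table:
           d    b    e
      0    1    2    3
  b   1    1    1    2
  b   2    2    1    2
  b   3    3    2    2
  e   4    4    3    2
  e   5    5    4    3
Edit distance = dp[5][3] = 3

3


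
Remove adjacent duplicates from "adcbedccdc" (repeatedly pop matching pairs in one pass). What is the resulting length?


Input: adcbedccdc
Stack-based adjacent duplicate removal:
  Read 'a': push. Stack: a
  Read 'd': push. Stack: ad
  Read 'c': push. Stack: adc
  Read 'b': push. Stack: adcb
  Read 'e': push. Stack: adcbe
  Read 'd': push. Stack: adcbed
  Read 'c': push. Stack: adcbedc
  Read 'c': matches stack top 'c' => pop. Stack: adcbed
  Read 'd': matches stack top 'd' => pop. Stack: adcbe
  Read 'c': push. Stack: adcbec
Final stack: "adcbec" (length 6)

6


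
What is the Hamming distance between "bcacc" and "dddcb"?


Comparing "bcacc" and "dddcb" position by position:
  Position 0: 'b' vs 'd' => differ
  Position 1: 'c' vs 'd' => differ
  Position 2: 'a' vs 'd' => differ
  Position 3: 'c' vs 'c' => same
  Position 4: 'c' vs 'b' => differ
Total differences (Hamming distance): 4

4


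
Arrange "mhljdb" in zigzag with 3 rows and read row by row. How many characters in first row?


Zigzag "mhljdb" into 3 rows:
Placing characters:
  'm' => row 0
  'h' => row 1
  'l' => row 2
  'j' => row 1
  'd' => row 0
  'b' => row 1
Rows:
  Row 0: "md"
  Row 1: "hjb"
  Row 2: "l"
First row length: 2

2


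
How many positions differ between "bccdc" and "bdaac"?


Comparing "bccdc" and "bdaac" position by position:
  Position 0: 'b' vs 'b' => same
  Position 1: 'c' vs 'd' => DIFFER
  Position 2: 'c' vs 'a' => DIFFER
  Position 3: 'd' vs 'a' => DIFFER
  Position 4: 'c' vs 'c' => same
Positions that differ: 3

3


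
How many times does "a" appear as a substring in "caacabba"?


Searching for "a" in "caacabba"
Scanning each position:
  Position 0: "c" => no
  Position 1: "a" => MATCH
  Position 2: "a" => MATCH
  Position 3: "c" => no
  Position 4: "a" => MATCH
  Position 5: "b" => no
  Position 6: "b" => no
  Position 7: "a" => MATCH
Total occurrences: 4

4


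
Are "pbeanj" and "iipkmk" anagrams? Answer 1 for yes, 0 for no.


Strings: "pbeanj", "iipkmk"
Sorted first:  abejnp
Sorted second: iikkmp
Differ at position 0: 'a' vs 'i' => not anagrams

0


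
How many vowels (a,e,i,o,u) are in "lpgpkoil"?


Input: lpgpkoil
Checking each character:
  'l' at position 0: consonant
  'p' at position 1: consonant
  'g' at position 2: consonant
  'p' at position 3: consonant
  'k' at position 4: consonant
  'o' at position 5: vowel (running total: 1)
  'i' at position 6: vowel (running total: 2)
  'l' at position 7: consonant
Total vowels: 2

2


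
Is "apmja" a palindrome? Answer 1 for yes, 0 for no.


Input: apmja
Reversed: ajmpa
  Compare pos 0 ('a') with pos 4 ('a'): match
  Compare pos 1 ('p') with pos 3 ('j'): MISMATCH
Result: not a palindrome

0


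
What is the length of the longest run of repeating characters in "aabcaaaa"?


Input: "aabcaaaa"
Scanning for longest run:
  Position 1 ('a'): continues run of 'a', length=2
  Position 2 ('b'): new char, reset run to 1
  Position 3 ('c'): new char, reset run to 1
  Position 4 ('a'): new char, reset run to 1
  Position 5 ('a'): continues run of 'a', length=2
  Position 6 ('a'): continues run of 'a', length=3
  Position 7 ('a'): continues run of 'a', length=4
Longest run: 'a' with length 4

4


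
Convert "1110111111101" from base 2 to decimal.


Input: "1110111111101" in base 2
Positional expansion:
  Digit '1' (value 1) x 2^12 = 4096
  Digit '1' (value 1) x 2^11 = 2048
  Digit '1' (value 1) x 2^10 = 1024
  Digit '0' (value 0) x 2^9 = 0
  Digit '1' (value 1) x 2^8 = 256
  Digit '1' (value 1) x 2^7 = 128
  Digit '1' (value 1) x 2^6 = 64
  Digit '1' (value 1) x 2^5 = 32
  Digit '1' (value 1) x 2^4 = 16
  Digit '1' (value 1) x 2^3 = 8
  Digit '1' (value 1) x 2^2 = 4
  Digit '0' (value 0) x 2^1 = 0
  Digit '1' (value 1) x 2^0 = 1
Sum = 7677

7677


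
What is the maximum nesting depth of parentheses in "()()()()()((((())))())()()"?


Input: "()()()()()((((())))())()()"
Tracking depth:
  Position 0 '(': depth becomes 1
  Position 1 ')': depth becomes 0
  Position 2 '(': depth becomes 1
  Position 3 ')': depth becomes 0
  Position 4 '(': depth becomes 1
  Position 5 ')': depth becomes 0
  Position 6 '(': depth becomes 1
  Position 7 ')': depth becomes 0
  Position 8 '(': depth becomes 1
  Position 9 ')': depth becomes 0
  Position 10 '(': depth becomes 1
  Position 11 '(': depth becomes 2
  Position 12 '(': depth becomes 3
  Position 13 '(': depth becomes 4
  Position 14 '(': depth becomes 5
  Position 15 ')': depth becomes 4
  Position 16 ')': depth becomes 3
  Position 17 ')': depth becomes 2
  Position 18 ')': depth becomes 1
  Position 19 '(': depth becomes 2
  Position 20 ')': depth becomes 1
  Position 21 ')': depth becomes 0
  Position 22 '(': depth becomes 1
  Position 23 ')': depth becomes 0
  Position 24 '(': depth becomes 1
  Position 25 ')': depth becomes 0
Maximum depth reached: 5

5


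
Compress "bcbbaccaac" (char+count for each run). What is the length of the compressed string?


Input: bcbbaccaac
Runs:
  'b' x 1 => "b1"
  'c' x 1 => "c1"
  'b' x 2 => "b2"
  'a' x 1 => "a1"
  'c' x 2 => "c2"
  'a' x 2 => "a2"
  'c' x 1 => "c1"
Compressed: "b1c1b2a1c2a2c1"
Compressed length: 14

14


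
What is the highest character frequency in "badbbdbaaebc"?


Input: badbbdbaaebc
Character counts:
  'a': 3
  'b': 5
  'c': 1
  'd': 2
  'e': 1
Maximum frequency: 5

5


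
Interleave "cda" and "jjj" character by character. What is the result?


Interleaving "cda" and "jjj":
  Position 0: 'c' from first, 'j' from second => "cj"
  Position 1: 'd' from first, 'j' from second => "dj"
  Position 2: 'a' from first, 'j' from second => "aj"
Result: cjdjaj

cjdjaj


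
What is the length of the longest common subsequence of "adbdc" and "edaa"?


LCS of "adbdc" and "edaa"
DP table:
           e    d    a    a
      0    0    0    0    0
  a   0    0    0    1    1
  d   0    0    1    1    1
  b   0    0    1    1    1
  d   0    0    1    1    1
  c   0    0    1    1    1
LCS length = dp[5][4] = 1

1


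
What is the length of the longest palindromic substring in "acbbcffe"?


Input: "acbbcffe"
Checking substrings for palindromes:
  [1:5] "cbbc" (len 4) => palindrome
  [2:4] "bb" (len 2) => palindrome
  [5:7] "ff" (len 2) => palindrome
Longest palindromic substring: "cbbc" with length 4

4


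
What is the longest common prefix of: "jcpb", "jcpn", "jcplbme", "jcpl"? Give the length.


Words: jcpb, jcpn, jcplbme, jcpl
  Position 0: all 'j' => match
  Position 1: all 'c' => match
  Position 2: all 'p' => match
  Position 3: ('b', 'n', 'l', 'l') => mismatch, stop
LCP = "jcp" (length 3)

3


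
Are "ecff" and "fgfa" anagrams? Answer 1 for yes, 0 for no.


Strings: "ecff", "fgfa"
Sorted first:  ceff
Sorted second: affg
Differ at position 0: 'c' vs 'a' => not anagrams

0


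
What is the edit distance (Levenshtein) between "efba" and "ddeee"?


Computing edit distance: "efba" -> "ddeee"
DP table:
           d    d    e    e    e
      0    1    2    3    4    5
  e   1    1    2    2    3    4
  f   2    2    2    3    3    4
  b   3    3    3    3    4    4
  a   4    4    4    4    4    5
Edit distance = dp[4][5] = 5

5


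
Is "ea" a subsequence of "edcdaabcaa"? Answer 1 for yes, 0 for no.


Check if "ea" is a subsequence of "edcdaabcaa"
Greedy scan:
  Position 0 ('e'): matches sub[0] = 'e'
  Position 1 ('d'): no match needed
  Position 2 ('c'): no match needed
  Position 3 ('d'): no match needed
  Position 4 ('a'): matches sub[1] = 'a'
  Position 5 ('a'): no match needed
  Position 6 ('b'): no match needed
  Position 7 ('c'): no match needed
  Position 8 ('a'): no match needed
  Position 9 ('a'): no match needed
All 2 characters matched => is a subsequence

1


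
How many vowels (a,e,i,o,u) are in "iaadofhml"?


Input: iaadofhml
Checking each character:
  'i' at position 0: vowel (running total: 1)
  'a' at position 1: vowel (running total: 2)
  'a' at position 2: vowel (running total: 3)
  'd' at position 3: consonant
  'o' at position 4: vowel (running total: 4)
  'f' at position 5: consonant
  'h' at position 6: consonant
  'm' at position 7: consonant
  'l' at position 8: consonant
Total vowels: 4

4
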